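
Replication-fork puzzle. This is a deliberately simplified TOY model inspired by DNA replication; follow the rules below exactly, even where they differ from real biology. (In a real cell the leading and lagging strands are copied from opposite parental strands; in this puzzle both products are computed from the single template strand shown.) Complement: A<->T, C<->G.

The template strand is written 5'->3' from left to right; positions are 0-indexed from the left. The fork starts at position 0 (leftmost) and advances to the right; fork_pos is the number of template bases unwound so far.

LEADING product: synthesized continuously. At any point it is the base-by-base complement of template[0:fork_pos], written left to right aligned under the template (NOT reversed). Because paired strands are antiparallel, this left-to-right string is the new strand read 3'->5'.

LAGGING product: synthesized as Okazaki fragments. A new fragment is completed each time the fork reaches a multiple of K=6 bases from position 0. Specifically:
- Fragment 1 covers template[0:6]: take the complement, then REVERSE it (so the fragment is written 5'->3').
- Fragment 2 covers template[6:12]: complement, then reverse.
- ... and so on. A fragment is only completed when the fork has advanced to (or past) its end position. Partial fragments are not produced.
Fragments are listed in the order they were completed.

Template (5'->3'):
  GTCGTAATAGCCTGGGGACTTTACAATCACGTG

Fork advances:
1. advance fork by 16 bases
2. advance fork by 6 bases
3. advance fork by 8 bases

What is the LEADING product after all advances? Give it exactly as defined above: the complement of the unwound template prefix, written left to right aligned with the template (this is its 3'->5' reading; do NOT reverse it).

Step 1: advance 16 -> fork_pos = 0 + 16 = 16.
Step 2: advance 6 -> fork_pos = 16 + 6 = 22.
Step 3: advance 8 -> fork_pos = 22 + 8 = 30.
Unwound prefix: template[0:30] = GTCGTAATAGCCTGGGGACTTTACAATCAC
Complement it base by base (A<->T, C<->G), keeping left-to-right order:
  [0:5] GTCGT -> CAGCA
  [5:10] AATAG -> TTATC
  [10:15] CCTGG -> GGACC
  [15:20] GGACT -> CCTGA
  [20:25] TTACA -> AATGT
  [25:30] ATCAC -> TAGTG
Concatenate: CAGCATTATCGGACCCCTGAAATGTTAGTG (length 30; written aligned with the template, i.e. 3'->5').

Answer: CAGCATTATCGGACCCCTGAAATGTTAGTG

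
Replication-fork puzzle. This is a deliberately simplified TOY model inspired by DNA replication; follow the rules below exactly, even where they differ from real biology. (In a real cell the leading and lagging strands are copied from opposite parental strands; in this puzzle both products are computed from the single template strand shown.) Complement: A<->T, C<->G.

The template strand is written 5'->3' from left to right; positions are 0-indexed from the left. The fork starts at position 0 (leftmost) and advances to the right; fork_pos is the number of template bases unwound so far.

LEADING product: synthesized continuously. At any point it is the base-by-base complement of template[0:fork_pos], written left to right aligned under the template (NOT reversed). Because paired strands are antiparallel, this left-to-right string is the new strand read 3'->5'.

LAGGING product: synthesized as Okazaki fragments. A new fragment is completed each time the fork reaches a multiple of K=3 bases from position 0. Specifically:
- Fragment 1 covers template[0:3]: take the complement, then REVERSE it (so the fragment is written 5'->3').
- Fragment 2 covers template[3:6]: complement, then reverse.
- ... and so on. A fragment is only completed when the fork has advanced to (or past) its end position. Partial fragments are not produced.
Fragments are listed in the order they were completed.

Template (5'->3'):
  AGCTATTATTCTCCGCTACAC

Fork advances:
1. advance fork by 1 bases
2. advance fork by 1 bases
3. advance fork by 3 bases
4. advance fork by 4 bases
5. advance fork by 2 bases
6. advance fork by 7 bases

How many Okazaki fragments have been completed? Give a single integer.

Answer: 6

Derivation:
Step 1: advance 1 -> fork_pos = 0 + 1 = 1. Next multiple of 3 is 3 (not reached); still 0 fragment(s).
Step 2: advance 1 -> fork_pos = 1 + 1 = 2. Next multiple of 3 is 3 (not reached); still 0 fragment(s).
Step 3: advance 3 -> fork_pos = 2 + 3 = 5. Reached multiple(s) of 3: 3 -> fragment 1 completed (1 total).
Step 4: advance 4 -> fork_pos = 5 + 4 = 9. Reached multiple(s) of 3: 6, 9 -> fragments 2-3 completed (3 total).
Step 5: advance 2 -> fork_pos = 9 + 2 = 11. Next multiple of 3 is 12 (not reached); still 3 fragment(s).
Step 6: advance 7 -> fork_pos = 11 + 7 = 18. Reached multiple(s) of 3: 12, 15, 18 -> fragments 4-6 completed (6 total).
Check: final fork_pos = 18; the multiples of 3 that are <= 18 are 3..18 -> 18 // 3 = 6 completed fragment(s).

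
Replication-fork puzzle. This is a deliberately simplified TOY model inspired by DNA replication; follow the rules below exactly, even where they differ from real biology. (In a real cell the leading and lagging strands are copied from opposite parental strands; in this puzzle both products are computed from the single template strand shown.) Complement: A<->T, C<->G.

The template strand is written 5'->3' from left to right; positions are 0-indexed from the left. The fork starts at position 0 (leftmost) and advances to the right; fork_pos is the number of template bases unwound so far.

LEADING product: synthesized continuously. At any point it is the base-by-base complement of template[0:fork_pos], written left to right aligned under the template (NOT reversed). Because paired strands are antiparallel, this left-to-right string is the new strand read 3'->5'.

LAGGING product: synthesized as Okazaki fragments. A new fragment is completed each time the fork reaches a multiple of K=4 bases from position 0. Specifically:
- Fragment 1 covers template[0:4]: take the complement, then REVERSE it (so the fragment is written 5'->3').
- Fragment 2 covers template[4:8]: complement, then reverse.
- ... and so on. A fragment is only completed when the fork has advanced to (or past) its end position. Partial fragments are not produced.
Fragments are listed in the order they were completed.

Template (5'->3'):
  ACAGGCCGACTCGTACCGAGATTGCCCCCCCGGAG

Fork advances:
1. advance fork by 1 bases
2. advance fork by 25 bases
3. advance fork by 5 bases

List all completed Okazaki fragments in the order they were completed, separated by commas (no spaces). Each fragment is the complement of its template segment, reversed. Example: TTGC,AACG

Answer: CTGT,CGGC,GAGT,GTAC,CTCG,CAAT,GGGG

Derivation:
Step 1: advance 1 -> fork_pos = 0 + 1 = 1. Next multiple of 4 is 4 (not reached); still 0 fragment(s).
Step 2: advance 25 -> fork_pos = 1 + 25 = 26. Reached multiple(s) of 4: 4, 8, 12, 16, 20, 24 -> fragments 1-6 completed (6 total).
Step 3: advance 5 -> fork_pos = 26 + 5 = 31. Reached multiple(s) of 4: 28 -> fragment 7 completed (7 total).
Final fork_pos = 31, so 7 fragment(s) are complete. Build each: template segment -> complement -> reverse.
Fragment 1: template[0:4] = ACAG -> complement TGTC -> reversed CTGT
Fragment 2: template[4:8] = GCCG -> complement CGGC -> reversed CGGC
Fragment 3: template[8:12] = ACTC -> complement TGAG -> reversed GAGT
Fragment 4: template[12:16] = GTAC -> complement CATG -> reversed GTAC
Fragment 5: template[16:20] = CGAG -> complement GCTC -> reversed CTCG
Fragment 6: template[20:24] = ATTG -> complement TAAC -> reversed CAAT
Fragment 7: template[24:28] = CCCC -> complement GGGG -> reversed GGGG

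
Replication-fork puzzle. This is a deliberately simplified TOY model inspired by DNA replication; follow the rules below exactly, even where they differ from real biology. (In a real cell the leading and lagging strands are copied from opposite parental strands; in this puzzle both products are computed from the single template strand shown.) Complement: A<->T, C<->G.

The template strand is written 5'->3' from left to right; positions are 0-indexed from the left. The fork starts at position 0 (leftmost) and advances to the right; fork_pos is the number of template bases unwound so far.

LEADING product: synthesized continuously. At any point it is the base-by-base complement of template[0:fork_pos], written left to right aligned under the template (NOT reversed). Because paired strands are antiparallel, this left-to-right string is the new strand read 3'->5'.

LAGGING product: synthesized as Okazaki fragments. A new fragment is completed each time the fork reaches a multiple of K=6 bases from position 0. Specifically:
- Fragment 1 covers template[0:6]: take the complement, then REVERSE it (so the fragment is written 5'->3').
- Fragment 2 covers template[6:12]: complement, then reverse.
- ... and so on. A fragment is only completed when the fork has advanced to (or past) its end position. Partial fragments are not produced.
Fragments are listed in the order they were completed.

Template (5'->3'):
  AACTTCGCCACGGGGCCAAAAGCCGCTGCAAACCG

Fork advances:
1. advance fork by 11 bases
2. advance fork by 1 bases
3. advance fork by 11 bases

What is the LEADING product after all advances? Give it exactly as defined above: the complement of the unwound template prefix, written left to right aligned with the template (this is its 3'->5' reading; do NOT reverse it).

Step 1: advance 11 -> fork_pos = 0 + 11 = 11.
Step 2: advance 1 -> fork_pos = 11 + 1 = 12.
Step 3: advance 11 -> fork_pos = 12 + 11 = 23.
Unwound prefix: template[0:23] = AACTTCGCCACGGGGCCAAAAGC
Complement it base by base (A<->T, C<->G), keeping left-to-right order:
  [0:5] AACTT -> TTGAA
  [5:10] CGCCA -> GCGGT
  [10:15] CGGGG -> GCCCC
  [15:20] CCAAA -> GGTTT
  [20:23] AGC -> TCG
Concatenate: TTGAAGCGGTGCCCCGGTTTTCG (length 23; written aligned with the template, i.e. 3'->5').

Answer: TTGAAGCGGTGCCCCGGTTTTCG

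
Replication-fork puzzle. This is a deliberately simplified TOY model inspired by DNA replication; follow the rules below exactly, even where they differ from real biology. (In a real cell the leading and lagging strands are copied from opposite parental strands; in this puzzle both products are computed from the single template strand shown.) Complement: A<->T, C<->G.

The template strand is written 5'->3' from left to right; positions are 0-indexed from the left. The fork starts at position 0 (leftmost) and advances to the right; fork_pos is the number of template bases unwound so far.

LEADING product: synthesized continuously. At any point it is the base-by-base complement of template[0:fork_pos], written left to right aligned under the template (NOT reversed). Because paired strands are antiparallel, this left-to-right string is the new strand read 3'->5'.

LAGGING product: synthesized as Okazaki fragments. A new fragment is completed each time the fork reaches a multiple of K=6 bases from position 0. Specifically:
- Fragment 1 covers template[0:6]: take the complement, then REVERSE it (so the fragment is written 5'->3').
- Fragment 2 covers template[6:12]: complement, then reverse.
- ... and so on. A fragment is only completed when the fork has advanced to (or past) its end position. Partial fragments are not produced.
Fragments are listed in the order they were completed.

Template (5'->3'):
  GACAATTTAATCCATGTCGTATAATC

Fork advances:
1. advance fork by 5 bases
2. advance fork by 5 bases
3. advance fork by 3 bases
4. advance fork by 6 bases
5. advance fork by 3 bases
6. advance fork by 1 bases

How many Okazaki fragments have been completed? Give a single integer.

Step 1: advance 5 -> fork_pos = 0 + 5 = 5. Next multiple of 6 is 6 (not reached); still 0 fragment(s).
Step 2: advance 5 -> fork_pos = 5 + 5 = 10. Reached multiple(s) of 6: 6 -> fragment 1 completed (1 total).
Step 3: advance 3 -> fork_pos = 10 + 3 = 13. Reached multiple(s) of 6: 12 -> fragment 2 completed (2 total).
Step 4: advance 6 -> fork_pos = 13 + 6 = 19. Reached multiple(s) of 6: 18 -> fragment 3 completed (3 total).
Step 5: advance 3 -> fork_pos = 19 + 3 = 22. Next multiple of 6 is 24 (not reached); still 3 fragment(s).
Step 6: advance 1 -> fork_pos = 22 + 1 = 23. Next multiple of 6 is 24 (not reached); still 3 fragment(s).
Check: final fork_pos = 23; the multiples of 6 that are <= 23 are 6..18 -> 23 // 6 = 3 completed fragment(s).

Answer: 3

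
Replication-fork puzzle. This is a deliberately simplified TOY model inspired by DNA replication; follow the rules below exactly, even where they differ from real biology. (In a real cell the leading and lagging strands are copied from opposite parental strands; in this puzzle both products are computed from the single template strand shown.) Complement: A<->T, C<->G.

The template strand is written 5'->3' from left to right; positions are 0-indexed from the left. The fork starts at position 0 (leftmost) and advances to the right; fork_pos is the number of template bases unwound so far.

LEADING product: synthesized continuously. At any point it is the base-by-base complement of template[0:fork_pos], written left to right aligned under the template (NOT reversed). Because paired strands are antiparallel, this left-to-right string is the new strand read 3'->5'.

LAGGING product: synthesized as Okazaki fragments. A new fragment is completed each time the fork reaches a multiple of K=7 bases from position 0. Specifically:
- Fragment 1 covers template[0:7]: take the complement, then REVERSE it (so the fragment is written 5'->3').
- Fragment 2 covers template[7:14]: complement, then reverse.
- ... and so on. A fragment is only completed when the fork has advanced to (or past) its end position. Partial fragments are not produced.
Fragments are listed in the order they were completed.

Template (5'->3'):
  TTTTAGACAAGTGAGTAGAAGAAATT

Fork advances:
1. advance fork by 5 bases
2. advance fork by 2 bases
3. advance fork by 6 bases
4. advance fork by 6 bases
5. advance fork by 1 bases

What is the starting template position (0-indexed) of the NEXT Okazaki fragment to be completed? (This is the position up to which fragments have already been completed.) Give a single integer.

Step 1: advance 5 -> fork_pos = 0 + 5 = 5. Next multiple of 7 is 7 (not reached); still 0 fragment(s).
Step 2: advance 2 -> fork_pos = 5 + 2 = 7. Reached multiple(s) of 7: 7 -> fragment 1 completed (1 total).
Step 3: advance 6 -> fork_pos = 7 + 6 = 13. Next multiple of 7 is 14 (not reached); still 1 fragment(s).
Step 4: advance 6 -> fork_pos = 13 + 6 = 19. Reached multiple(s) of 7: 14 -> fragment 2 completed (2 total).
Step 5: advance 1 -> fork_pos = 19 + 1 = 20. Next multiple of 7 is 21 (not reached); still 2 fragment(s).
2 fragment(s) completed, covering template[0:14] (2 x 7 = 14). The next fragment, fragment 3, covers template[14:21], so it starts at position 14.

Answer: 14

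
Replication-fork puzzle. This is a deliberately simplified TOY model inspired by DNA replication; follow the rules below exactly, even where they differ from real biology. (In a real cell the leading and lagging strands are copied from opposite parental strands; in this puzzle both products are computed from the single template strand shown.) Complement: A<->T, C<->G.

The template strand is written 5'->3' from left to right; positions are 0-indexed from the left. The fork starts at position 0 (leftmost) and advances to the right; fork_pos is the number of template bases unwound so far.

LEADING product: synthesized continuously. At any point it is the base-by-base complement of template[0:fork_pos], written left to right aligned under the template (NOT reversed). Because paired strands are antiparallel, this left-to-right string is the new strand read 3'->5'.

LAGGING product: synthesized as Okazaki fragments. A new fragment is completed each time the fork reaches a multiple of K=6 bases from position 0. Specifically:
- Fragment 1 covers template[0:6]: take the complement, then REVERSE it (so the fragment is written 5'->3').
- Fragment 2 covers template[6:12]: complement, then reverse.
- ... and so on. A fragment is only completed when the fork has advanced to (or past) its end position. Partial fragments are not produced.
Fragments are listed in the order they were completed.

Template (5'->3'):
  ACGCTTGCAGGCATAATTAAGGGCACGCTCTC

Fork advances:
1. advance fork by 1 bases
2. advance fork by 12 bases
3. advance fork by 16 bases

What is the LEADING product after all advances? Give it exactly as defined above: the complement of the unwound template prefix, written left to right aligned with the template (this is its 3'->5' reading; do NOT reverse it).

Step 1: advance 1 -> fork_pos = 0 + 1 = 1.
Step 2: advance 12 -> fork_pos = 1 + 12 = 13.
Step 3: advance 16 -> fork_pos = 13 + 16 = 29.
Unwound prefix: template[0:29] = ACGCTTGCAGGCATAATTAAGGGCACGCT
Complement it base by base (A<->T, C<->G), keeping left-to-right order:
  [0:5] ACGCT -> TGCGA
  [5:10] TGCAG -> ACGTC
  [10:15] GCATA -> CGTAT
  [15:20] ATTAA -> TAATT
  [20:25] GGGCA -> CCCGT
  [25:29] CGCT -> GCGA
Concatenate: TGCGAACGTCCGTATTAATTCCCGTGCGA (length 29; written aligned with the template, i.e. 3'->5').

Answer: TGCGAACGTCCGTATTAATTCCCGTGCGA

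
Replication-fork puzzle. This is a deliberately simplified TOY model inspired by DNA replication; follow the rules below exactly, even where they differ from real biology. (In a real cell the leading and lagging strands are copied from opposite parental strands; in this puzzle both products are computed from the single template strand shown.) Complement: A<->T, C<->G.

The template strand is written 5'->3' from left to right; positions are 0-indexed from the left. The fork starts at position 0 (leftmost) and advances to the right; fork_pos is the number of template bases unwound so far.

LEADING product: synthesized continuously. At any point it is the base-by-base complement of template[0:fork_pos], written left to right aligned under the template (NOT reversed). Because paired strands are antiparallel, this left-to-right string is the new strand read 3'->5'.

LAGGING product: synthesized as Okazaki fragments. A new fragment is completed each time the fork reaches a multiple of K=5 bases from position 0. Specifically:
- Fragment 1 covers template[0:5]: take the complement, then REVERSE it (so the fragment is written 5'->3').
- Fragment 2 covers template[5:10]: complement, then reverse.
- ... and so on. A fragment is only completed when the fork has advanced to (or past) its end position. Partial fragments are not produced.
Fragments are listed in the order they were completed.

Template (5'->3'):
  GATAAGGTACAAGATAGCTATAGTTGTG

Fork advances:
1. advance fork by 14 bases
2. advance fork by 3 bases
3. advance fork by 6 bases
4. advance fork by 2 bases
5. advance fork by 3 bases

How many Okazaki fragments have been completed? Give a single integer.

Step 1: advance 14 -> fork_pos = 0 + 14 = 14. Reached multiple(s) of 5: 5, 10 -> fragments 1-2 completed (2 total).
Step 2: advance 3 -> fork_pos = 14 + 3 = 17. Reached multiple(s) of 5: 15 -> fragment 3 completed (3 total).
Step 3: advance 6 -> fork_pos = 17 + 6 = 23. Reached multiple(s) of 5: 20 -> fragment 4 completed (4 total).
Step 4: advance 2 -> fork_pos = 23 + 2 = 25. Reached multiple(s) of 5: 25 -> fragment 5 completed (5 total).
Step 5: advance 3 -> fork_pos = 25 + 3 = 28. Next multiple of 5 is 30 (not reached); still 5 fragment(s).
Check: final fork_pos = 28; the multiples of 5 that are <= 28 are 5..25 -> 28 // 5 = 5 completed fragment(s).

Answer: 5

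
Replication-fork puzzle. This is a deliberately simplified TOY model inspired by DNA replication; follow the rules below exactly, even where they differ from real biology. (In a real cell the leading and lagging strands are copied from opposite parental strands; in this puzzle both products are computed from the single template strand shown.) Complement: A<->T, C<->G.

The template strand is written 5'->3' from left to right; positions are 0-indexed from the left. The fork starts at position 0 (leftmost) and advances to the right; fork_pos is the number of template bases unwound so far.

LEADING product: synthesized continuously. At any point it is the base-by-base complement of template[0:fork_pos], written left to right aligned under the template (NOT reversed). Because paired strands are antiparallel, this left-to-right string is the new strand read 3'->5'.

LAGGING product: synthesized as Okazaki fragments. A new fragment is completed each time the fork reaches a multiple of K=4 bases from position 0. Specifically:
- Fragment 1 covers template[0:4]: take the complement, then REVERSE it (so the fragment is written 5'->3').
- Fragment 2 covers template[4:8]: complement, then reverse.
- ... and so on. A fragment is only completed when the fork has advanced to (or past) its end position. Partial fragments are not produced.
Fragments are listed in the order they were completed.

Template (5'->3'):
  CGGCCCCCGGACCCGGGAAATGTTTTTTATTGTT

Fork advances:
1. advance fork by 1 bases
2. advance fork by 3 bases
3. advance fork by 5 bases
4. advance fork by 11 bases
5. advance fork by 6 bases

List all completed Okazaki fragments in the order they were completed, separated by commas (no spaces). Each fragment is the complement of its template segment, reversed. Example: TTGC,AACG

Step 1: advance 1 -> fork_pos = 0 + 1 = 1. Next multiple of 4 is 4 (not reached); still 0 fragment(s).
Step 2: advance 3 -> fork_pos = 1 + 3 = 4. Reached multiple(s) of 4: 4 -> fragment 1 completed (1 total).
Step 3: advance 5 -> fork_pos = 4 + 5 = 9. Reached multiple(s) of 4: 8 -> fragment 2 completed (2 total).
Step 4: advance 11 -> fork_pos = 9 + 11 = 20. Reached multiple(s) of 4: 12, 16, 20 -> fragments 3-5 completed (5 total).
Step 5: advance 6 -> fork_pos = 20 + 6 = 26. Reached multiple(s) of 4: 24 -> fragment 6 completed (6 total).
Final fork_pos = 26, so 6 fragment(s) are complete. Build each: template segment -> complement -> reverse.
Fragment 1: template[0:4] = CGGC -> complement GCCG -> reversed GCCG
Fragment 2: template[4:8] = CCCC -> complement GGGG -> reversed GGGG
Fragment 3: template[8:12] = GGAC -> complement CCTG -> reversed GTCC
Fragment 4: template[12:16] = CCGG -> complement GGCC -> reversed CCGG
Fragment 5: template[16:20] = GAAA -> complement CTTT -> reversed TTTC
Fragment 6: template[20:24] = TGTT -> complement ACAA -> reversed AACA

Answer: GCCG,GGGG,GTCC,CCGG,TTTC,AACA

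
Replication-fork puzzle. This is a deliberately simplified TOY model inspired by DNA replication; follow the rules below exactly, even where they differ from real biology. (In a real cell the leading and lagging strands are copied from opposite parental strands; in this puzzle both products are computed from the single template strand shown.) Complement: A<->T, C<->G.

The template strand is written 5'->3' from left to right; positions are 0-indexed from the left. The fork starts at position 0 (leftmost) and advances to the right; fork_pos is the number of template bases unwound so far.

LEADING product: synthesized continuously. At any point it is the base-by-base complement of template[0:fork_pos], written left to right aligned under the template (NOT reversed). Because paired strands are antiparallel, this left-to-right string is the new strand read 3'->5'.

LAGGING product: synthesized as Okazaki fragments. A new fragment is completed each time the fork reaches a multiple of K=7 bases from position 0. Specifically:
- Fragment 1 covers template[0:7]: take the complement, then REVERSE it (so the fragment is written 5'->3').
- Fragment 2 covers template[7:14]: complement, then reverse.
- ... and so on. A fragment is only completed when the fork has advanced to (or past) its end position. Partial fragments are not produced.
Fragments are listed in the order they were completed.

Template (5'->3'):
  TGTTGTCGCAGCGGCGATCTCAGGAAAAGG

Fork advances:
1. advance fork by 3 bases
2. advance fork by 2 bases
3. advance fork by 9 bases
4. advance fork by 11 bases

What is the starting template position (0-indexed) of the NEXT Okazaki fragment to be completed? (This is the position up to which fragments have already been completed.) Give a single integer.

Answer: 21

Derivation:
Step 1: advance 3 -> fork_pos = 0 + 3 = 3. Next multiple of 7 is 7 (not reached); still 0 fragment(s).
Step 2: advance 2 -> fork_pos = 3 + 2 = 5. Next multiple of 7 is 7 (not reached); still 0 fragment(s).
Step 3: advance 9 -> fork_pos = 5 + 9 = 14. Reached multiple(s) of 7: 7, 14 -> fragments 1-2 completed (2 total).
Step 4: advance 11 -> fork_pos = 14 + 11 = 25. Reached multiple(s) of 7: 21 -> fragment 3 completed (3 total).
3 fragment(s) completed, covering template[0:21] (3 x 7 = 21). The next fragment, fragment 4, covers template[21:28], so it starts at position 21.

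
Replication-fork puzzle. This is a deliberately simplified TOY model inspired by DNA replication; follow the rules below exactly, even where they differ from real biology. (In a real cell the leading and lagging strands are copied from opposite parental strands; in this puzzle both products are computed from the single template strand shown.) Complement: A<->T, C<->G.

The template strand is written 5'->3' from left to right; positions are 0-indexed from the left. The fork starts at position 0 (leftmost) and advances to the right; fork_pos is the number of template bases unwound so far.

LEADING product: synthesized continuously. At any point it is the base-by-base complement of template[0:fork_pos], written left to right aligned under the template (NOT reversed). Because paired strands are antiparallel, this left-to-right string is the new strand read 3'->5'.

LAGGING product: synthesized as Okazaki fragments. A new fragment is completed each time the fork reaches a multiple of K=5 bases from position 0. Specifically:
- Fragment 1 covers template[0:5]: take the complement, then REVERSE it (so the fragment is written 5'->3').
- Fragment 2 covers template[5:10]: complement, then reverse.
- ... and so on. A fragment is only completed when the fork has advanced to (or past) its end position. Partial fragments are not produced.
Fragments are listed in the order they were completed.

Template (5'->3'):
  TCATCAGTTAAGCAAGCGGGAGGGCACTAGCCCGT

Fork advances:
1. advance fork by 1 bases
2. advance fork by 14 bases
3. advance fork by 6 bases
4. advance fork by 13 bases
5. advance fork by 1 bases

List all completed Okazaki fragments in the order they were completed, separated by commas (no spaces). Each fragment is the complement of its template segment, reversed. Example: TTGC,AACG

Step 1: advance 1 -> fork_pos = 0 + 1 = 1. Next multiple of 5 is 5 (not reached); still 0 fragment(s).
Step 2: advance 14 -> fork_pos = 1 + 14 = 15. Reached multiple(s) of 5: 5, 10, 15 -> fragments 1-3 completed (3 total).
Step 3: advance 6 -> fork_pos = 15 + 6 = 21. Reached multiple(s) of 5: 20 -> fragment 4 completed (4 total).
Step 4: advance 13 -> fork_pos = 21 + 13 = 34. Reached multiple(s) of 5: 25, 30 -> fragments 5-6 completed (6 total).
Step 5: advance 1 -> fork_pos = 34 + 1 = 35. Reached multiple(s) of 5: 35 -> fragment 7 completed (7 total).
Final fork_pos = 35, so 7 fragment(s) are complete. Build each: template segment -> complement -> reverse.
Fragment 1: template[0:5] = TCATC -> complement AGTAG -> reversed GATGA
Fragment 2: template[5:10] = AGTTA -> complement TCAAT -> reversed TAACT
Fragment 3: template[10:15] = AGCAA -> complement TCGTT -> reversed TTGCT
Fragment 4: template[15:20] = GCGGG -> complement CGCCC -> reversed CCCGC
Fragment 5: template[20:25] = AGGGC -> complement TCCCG -> reversed GCCCT
Fragment 6: template[25:30] = ACTAG -> complement TGATC -> reversed CTAGT
Fragment 7: template[30:35] = CCCGT -> complement GGGCA -> reversed ACGGG

Answer: GATGA,TAACT,TTGCT,CCCGC,GCCCT,CTAGT,ACGGG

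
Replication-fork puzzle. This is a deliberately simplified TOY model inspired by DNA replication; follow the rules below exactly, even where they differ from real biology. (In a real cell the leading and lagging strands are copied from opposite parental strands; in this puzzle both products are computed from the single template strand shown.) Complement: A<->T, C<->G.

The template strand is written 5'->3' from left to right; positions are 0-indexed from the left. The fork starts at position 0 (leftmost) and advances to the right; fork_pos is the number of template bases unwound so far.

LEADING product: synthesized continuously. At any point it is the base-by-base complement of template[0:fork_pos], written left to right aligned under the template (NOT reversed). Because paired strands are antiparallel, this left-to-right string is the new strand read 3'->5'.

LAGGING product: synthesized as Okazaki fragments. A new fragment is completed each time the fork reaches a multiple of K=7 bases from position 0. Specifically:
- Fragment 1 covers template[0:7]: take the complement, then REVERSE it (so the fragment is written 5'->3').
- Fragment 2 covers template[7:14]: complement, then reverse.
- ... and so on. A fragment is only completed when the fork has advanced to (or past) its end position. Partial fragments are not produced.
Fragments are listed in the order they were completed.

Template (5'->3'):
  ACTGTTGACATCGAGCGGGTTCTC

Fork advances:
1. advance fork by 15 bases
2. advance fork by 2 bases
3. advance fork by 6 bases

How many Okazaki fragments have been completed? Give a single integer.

Step 1: advance 15 -> fork_pos = 0 + 15 = 15. Reached multiple(s) of 7: 7, 14 -> fragments 1-2 completed (2 total).
Step 2: advance 2 -> fork_pos = 15 + 2 = 17. Next multiple of 7 is 21 (not reached); still 2 fragment(s).
Step 3: advance 6 -> fork_pos = 17 + 6 = 23. Reached multiple(s) of 7: 21 -> fragment 3 completed (3 total).
Check: final fork_pos = 23; the multiples of 7 that are <= 23 are 7..21 -> 23 // 7 = 3 completed fragment(s).

Answer: 3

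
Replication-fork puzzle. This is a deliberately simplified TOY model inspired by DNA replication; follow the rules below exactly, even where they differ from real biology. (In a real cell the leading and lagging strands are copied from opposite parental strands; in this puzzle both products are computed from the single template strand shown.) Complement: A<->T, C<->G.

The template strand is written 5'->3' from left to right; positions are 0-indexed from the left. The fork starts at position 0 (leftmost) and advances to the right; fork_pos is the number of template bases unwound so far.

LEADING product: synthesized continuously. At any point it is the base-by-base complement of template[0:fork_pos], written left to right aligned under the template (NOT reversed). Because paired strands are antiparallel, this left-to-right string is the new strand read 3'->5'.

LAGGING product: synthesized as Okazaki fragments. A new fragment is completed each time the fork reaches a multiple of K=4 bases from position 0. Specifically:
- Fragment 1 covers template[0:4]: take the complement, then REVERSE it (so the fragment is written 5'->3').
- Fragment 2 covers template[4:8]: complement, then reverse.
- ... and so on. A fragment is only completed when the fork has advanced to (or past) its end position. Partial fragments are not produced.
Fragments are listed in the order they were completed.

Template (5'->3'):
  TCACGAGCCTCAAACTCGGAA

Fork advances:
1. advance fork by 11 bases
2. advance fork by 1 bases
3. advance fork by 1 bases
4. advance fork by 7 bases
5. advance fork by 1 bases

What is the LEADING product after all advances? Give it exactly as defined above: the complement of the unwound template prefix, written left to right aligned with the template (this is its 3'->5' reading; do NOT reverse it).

Step 1: advance 11 -> fork_pos = 0 + 11 = 11.
Step 2: advance 1 -> fork_pos = 11 + 1 = 12.
Step 3: advance 1 -> fork_pos = 12 + 1 = 13.
Step 4: advance 7 -> fork_pos = 13 + 7 = 20.
Step 5: advance 1 -> fork_pos = 20 + 1 = 21.
Unwound prefix: template[0:21] = TCACGAGCCTCAAACTCGGAA
Complement it base by base (A<->T, C<->G), keeping left-to-right order:
  [0:5] TCACG -> AGTGC
  [5:10] AGCCT -> TCGGA
  [10:15] CAAAC -> GTTTG
  [15:20] TCGGA -> AGCCT
  [20:21] A -> T
Concatenate: AGTGCTCGGAGTTTGAGCCTT (length 21; written aligned with the template, i.e. 3'->5').

Answer: AGTGCTCGGAGTTTGAGCCTT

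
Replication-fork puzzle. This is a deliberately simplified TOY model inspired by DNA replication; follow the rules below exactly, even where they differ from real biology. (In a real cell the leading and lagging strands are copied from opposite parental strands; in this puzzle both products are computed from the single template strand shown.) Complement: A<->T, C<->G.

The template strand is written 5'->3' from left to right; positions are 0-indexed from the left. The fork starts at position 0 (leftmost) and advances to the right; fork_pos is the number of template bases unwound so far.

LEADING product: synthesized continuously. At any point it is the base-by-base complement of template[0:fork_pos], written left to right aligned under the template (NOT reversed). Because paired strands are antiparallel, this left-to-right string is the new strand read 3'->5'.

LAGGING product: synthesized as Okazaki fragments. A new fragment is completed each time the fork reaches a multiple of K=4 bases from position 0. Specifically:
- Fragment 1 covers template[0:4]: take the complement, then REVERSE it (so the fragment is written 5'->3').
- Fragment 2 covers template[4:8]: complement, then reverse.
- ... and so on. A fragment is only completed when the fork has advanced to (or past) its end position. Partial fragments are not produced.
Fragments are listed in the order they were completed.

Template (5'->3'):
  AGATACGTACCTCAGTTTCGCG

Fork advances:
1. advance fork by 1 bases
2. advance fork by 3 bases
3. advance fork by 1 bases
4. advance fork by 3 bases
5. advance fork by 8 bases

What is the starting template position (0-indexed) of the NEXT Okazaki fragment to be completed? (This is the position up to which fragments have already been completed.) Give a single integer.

Step 1: advance 1 -> fork_pos = 0 + 1 = 1. Next multiple of 4 is 4 (not reached); still 0 fragment(s).
Step 2: advance 3 -> fork_pos = 1 + 3 = 4. Reached multiple(s) of 4: 4 -> fragment 1 completed (1 total).
Step 3: advance 1 -> fork_pos = 4 + 1 = 5. Next multiple of 4 is 8 (not reached); still 1 fragment(s).
Step 4: advance 3 -> fork_pos = 5 + 3 = 8. Reached multiple(s) of 4: 8 -> fragment 2 completed (2 total).
Step 5: advance 8 -> fork_pos = 8 + 8 = 16. Reached multiple(s) of 4: 12, 16 -> fragments 3-4 completed (4 total).
4 fragment(s) completed, covering template[0:16] (4 x 4 = 16). The next fragment, fragment 5, covers template[16:20], so it starts at position 16.

Answer: 16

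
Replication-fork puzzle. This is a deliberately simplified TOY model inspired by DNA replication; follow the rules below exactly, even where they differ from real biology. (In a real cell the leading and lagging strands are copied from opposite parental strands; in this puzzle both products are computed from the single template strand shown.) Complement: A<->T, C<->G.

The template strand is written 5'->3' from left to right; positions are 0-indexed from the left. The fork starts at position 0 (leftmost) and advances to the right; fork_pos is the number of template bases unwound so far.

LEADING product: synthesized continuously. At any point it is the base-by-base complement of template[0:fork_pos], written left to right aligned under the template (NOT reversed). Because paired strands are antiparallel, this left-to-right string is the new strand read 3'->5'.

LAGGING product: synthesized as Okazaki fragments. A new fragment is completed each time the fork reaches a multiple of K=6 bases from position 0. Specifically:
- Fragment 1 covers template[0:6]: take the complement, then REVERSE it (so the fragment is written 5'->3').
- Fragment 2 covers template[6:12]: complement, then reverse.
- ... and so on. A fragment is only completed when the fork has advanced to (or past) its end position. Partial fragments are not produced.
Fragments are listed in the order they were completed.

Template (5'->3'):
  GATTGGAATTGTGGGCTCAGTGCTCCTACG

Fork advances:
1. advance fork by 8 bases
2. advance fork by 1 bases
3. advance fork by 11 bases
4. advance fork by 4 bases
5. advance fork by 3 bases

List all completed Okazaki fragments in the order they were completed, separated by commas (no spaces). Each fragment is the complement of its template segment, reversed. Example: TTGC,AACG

Answer: CCAATC,ACAATT,GAGCCC,AGCACT

Derivation:
Step 1: advance 8 -> fork_pos = 0 + 8 = 8. Reached multiple(s) of 6: 6 -> fragment 1 completed (1 total).
Step 2: advance 1 -> fork_pos = 8 + 1 = 9. Next multiple of 6 is 12 (not reached); still 1 fragment(s).
Step 3: advance 11 -> fork_pos = 9 + 11 = 20. Reached multiple(s) of 6: 12, 18 -> fragments 2-3 completed (3 total).
Step 4: advance 4 -> fork_pos = 20 + 4 = 24. Reached multiple(s) of 6: 24 -> fragment 4 completed (4 total).
Step 5: advance 3 -> fork_pos = 24 + 3 = 27. Next multiple of 6 is 30 (not reached); still 4 fragment(s).
Final fork_pos = 27, so 4 fragment(s) are complete. Build each: template segment -> complement -> reverse.
Fragment 1: template[0:6] = GATTGG -> complement CTAACC -> reversed CCAATC
Fragment 2: template[6:12] = AATTGT -> complement TTAACA -> reversed ACAATT
Fragment 3: template[12:18] = GGGCTC -> complement CCCGAG -> reversed GAGCCC
Fragment 4: template[18:24] = AGTGCT -> complement TCACGA -> reversed AGCACT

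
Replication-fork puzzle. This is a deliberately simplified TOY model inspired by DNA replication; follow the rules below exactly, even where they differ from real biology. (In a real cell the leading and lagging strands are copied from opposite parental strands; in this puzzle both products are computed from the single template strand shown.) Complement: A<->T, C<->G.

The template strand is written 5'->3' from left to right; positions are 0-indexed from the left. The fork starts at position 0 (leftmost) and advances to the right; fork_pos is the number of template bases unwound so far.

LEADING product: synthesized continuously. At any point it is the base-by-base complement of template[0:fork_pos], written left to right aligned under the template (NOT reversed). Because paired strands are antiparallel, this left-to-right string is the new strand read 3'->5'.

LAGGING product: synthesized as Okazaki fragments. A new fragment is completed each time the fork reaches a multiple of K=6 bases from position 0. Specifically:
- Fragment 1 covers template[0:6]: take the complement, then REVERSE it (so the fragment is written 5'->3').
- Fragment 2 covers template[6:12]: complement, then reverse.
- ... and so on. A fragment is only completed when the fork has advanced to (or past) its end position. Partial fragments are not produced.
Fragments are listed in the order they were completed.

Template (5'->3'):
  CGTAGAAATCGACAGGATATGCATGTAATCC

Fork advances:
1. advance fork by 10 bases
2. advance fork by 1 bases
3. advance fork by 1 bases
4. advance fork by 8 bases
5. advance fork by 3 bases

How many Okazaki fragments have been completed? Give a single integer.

Step 1: advance 10 -> fork_pos = 0 + 10 = 10. Reached multiple(s) of 6: 6 -> fragment 1 completed (1 total).
Step 2: advance 1 -> fork_pos = 10 + 1 = 11. Next multiple of 6 is 12 (not reached); still 1 fragment(s).
Step 3: advance 1 -> fork_pos = 11 + 1 = 12. Reached multiple(s) of 6: 12 -> fragment 2 completed (2 total).
Step 4: advance 8 -> fork_pos = 12 + 8 = 20. Reached multiple(s) of 6: 18 -> fragment 3 completed (3 total).
Step 5: advance 3 -> fork_pos = 20 + 3 = 23. Next multiple of 6 is 24 (not reached); still 3 fragment(s).
Check: final fork_pos = 23; the multiples of 6 that are <= 23 are 6..18 -> 23 // 6 = 3 completed fragment(s).

Answer: 3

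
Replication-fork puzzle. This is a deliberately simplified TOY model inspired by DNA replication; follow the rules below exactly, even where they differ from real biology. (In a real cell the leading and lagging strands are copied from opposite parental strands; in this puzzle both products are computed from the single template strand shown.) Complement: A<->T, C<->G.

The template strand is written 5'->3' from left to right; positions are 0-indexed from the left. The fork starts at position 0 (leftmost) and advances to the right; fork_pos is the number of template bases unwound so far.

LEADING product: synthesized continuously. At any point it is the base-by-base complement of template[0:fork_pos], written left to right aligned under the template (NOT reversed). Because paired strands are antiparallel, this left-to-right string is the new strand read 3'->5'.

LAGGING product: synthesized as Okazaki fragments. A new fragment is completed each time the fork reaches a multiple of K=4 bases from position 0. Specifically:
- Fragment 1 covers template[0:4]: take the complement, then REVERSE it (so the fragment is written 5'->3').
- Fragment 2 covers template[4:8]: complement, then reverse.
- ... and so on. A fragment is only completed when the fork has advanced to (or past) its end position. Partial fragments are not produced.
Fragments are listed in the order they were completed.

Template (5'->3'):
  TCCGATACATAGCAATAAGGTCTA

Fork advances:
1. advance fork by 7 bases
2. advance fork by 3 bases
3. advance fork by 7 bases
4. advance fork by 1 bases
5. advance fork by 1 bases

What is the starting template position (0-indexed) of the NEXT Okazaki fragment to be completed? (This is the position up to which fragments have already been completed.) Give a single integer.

Step 1: advance 7 -> fork_pos = 0 + 7 = 7. Reached multiple(s) of 4: 4 -> fragment 1 completed (1 total).
Step 2: advance 3 -> fork_pos = 7 + 3 = 10. Reached multiple(s) of 4: 8 -> fragment 2 completed (2 total).
Step 3: advance 7 -> fork_pos = 10 + 7 = 17. Reached multiple(s) of 4: 12, 16 -> fragments 3-4 completed (4 total).
Step 4: advance 1 -> fork_pos = 17 + 1 = 18. Next multiple of 4 is 20 (not reached); still 4 fragment(s).
Step 5: advance 1 -> fork_pos = 18 + 1 = 19. Next multiple of 4 is 20 (not reached); still 4 fragment(s).
4 fragment(s) completed, covering template[0:16] (4 x 4 = 16). The next fragment, fragment 5, covers template[16:20], so it starts at position 16.

Answer: 16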